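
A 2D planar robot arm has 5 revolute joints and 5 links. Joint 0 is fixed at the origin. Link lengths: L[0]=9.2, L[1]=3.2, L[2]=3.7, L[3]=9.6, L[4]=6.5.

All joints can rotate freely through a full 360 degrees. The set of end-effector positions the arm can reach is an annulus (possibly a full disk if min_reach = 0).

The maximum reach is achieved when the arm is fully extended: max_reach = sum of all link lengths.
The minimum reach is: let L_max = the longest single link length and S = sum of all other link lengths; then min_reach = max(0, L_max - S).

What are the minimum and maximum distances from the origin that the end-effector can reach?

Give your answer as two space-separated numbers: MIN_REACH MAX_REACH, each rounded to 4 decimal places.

Link lengths: [9.2, 3.2, 3.7, 9.6, 6.5]
max_reach = 9.2 + 3.2 + 3.7 + 9.6 + 6.5 = 32.2
L_max = max([9.2, 3.2, 3.7, 9.6, 6.5]) = 9.6
S (sum of others) = 32.2 - 9.6 = 22.6
min_reach = max(0, 9.6 - 22.6) = max(0, -13) = 0

Answer: 0.0000 32.2000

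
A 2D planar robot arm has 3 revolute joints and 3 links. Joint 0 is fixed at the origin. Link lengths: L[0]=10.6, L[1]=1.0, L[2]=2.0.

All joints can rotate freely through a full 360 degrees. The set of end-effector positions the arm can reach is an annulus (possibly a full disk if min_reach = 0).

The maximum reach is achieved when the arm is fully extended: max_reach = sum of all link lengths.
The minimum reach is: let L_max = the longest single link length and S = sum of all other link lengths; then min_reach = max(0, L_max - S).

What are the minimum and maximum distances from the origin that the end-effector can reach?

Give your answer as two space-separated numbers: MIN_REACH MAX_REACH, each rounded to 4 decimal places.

Answer: 7.6000 13.6000

Derivation:
Link lengths: [10.6, 1.0, 2.0]
max_reach = 10.6 + 1 + 2 = 13.6
L_max = max([10.6, 1.0, 2.0]) = 10.6
S (sum of others) = 13.6 - 10.6 = 3
min_reach = max(0, 10.6 - 3) = max(0, 7.6) = 7.6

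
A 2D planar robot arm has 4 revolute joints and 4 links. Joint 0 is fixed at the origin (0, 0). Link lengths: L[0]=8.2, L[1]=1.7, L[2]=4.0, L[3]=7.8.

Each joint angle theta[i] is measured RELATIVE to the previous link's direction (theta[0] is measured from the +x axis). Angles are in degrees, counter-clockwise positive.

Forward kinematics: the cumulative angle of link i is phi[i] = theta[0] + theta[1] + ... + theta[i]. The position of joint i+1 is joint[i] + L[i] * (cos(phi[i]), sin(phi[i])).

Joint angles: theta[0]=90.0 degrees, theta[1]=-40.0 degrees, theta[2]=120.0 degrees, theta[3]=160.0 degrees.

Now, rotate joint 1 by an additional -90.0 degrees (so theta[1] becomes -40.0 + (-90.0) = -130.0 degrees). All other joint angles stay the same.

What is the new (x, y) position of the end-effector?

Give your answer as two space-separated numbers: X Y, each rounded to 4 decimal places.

joint[0] = (0.0000, 0.0000)  (base)
link 0: phi[0] = 90 = 90 deg
  cos(90 deg) = 0.0000, sin(90 deg) = 1.0000
  joint[1] = (0.0000, 0.0000) + 8.2 * (0.0000, 1.0000) = (0.0000 + 0.0000, 0.0000 + 8.2000) = (0.0000, 8.2000)
link 1: phi[1] = 90 + -130 = -40 deg
  cos(-40 deg) = 0.7660, sin(-40 deg) = -0.6428
  joint[2] = (0.0000, 8.2000) + 1.7 * (0.7660, -0.6428) = (0.0000 + 1.3023, 8.2000 + -1.0927) = (1.3023, 7.1073)
link 2: phi[2] = 90 + -130 + 120 = 80 deg
  cos(80 deg) = 0.1736, sin(80 deg) = 0.9848
  joint[3] = (1.3023, 7.1073) + 4 * (0.1736, 0.9848) = (1.3023 + 0.6946, 7.1073 + 3.9392) = (1.9969, 11.0465)
link 3: phi[3] = 90 + -130 + 120 + 160 = 240 deg
  cos(240 deg) = -0.5000, sin(240 deg) = -0.8660
  joint[4] = (1.9969, 11.0465) + 7.8 * (-0.5000, -0.8660) = (1.9969 + -3.9000, 11.0465 + -6.7550) = (-1.9031, 4.2915)
End effector: (-1.9031, 4.2915)

Answer: -1.9031 4.2915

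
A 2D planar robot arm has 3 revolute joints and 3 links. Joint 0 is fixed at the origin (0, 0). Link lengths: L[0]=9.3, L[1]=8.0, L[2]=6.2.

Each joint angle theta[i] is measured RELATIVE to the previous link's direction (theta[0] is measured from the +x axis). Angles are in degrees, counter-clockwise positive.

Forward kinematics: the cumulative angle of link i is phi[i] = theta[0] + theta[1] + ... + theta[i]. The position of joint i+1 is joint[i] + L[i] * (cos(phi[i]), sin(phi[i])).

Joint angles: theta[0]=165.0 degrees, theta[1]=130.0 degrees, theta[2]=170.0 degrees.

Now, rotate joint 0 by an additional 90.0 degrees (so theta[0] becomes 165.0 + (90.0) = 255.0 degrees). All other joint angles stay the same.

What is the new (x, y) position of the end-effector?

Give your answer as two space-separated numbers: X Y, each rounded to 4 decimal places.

Answer: -1.1453 -7.2068

Derivation:
joint[0] = (0.0000, 0.0000)  (base)
link 0: phi[0] = 255 = 255 deg
  cos(255 deg) = -0.2588, sin(255 deg) = -0.9659
  joint[1] = (0.0000, 0.0000) + 9.3 * (-0.2588, -0.9659) = (0.0000 + -2.4070, 0.0000 + -8.9831) = (-2.4070, -8.9831)
link 1: phi[1] = 255 + 130 = 385 deg
  cos(385 deg) = 0.9063, sin(385 deg) = 0.4226
  joint[2] = (-2.4070, -8.9831) + 8 * (0.9063, 0.4226) = (-2.4070 + 7.2505, -8.9831 + 3.3809) = (4.8434, -5.6022)
link 2: phi[2] = 255 + 130 + 170 = 555 deg
  cos(555 deg) = -0.9659, sin(555 deg) = -0.2588
  joint[3] = (4.8434, -5.6022) + 6.2 * (-0.9659, -0.2588) = (4.8434 + -5.9887, -5.6022 + -1.6047) = (-1.1453, -7.2068)
End effector: (-1.1453, -7.2068)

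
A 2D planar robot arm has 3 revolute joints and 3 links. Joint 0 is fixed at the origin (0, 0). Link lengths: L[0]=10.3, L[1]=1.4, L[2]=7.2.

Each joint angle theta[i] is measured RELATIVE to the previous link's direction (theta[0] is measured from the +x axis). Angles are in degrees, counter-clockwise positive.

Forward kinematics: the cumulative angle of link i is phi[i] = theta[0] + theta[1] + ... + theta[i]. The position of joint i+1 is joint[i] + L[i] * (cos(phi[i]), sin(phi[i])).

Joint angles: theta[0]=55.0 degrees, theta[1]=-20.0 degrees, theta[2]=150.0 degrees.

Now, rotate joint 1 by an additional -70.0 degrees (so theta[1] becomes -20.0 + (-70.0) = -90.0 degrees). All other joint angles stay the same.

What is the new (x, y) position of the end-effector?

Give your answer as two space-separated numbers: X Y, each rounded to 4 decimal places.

joint[0] = (0.0000, 0.0000)  (base)
link 0: phi[0] = 55 = 55 deg
  cos(55 deg) = 0.5736, sin(55 deg) = 0.8192
  joint[1] = (0.0000, 0.0000) + 10.3 * (0.5736, 0.8192) = (0.0000 + 5.9078, 0.0000 + 8.4373) = (5.9078, 8.4373)
link 1: phi[1] = 55 + -90 = -35 deg
  cos(-35 deg) = 0.8192, sin(-35 deg) = -0.5736
  joint[2] = (5.9078, 8.4373) + 1.4 * (0.8192, -0.5736) = (5.9078 + 1.1468, 8.4373 + -0.8030) = (7.0547, 7.6343)
link 2: phi[2] = 55 + -90 + 150 = 115 deg
  cos(115 deg) = -0.4226, sin(115 deg) = 0.9063
  joint[3] = (7.0547, 7.6343) + 7.2 * (-0.4226, 0.9063) = (7.0547 + -3.0429, 7.6343 + 6.5254) = (4.0118, 14.1597)
End effector: (4.0118, 14.1597)

Answer: 4.0118 14.1597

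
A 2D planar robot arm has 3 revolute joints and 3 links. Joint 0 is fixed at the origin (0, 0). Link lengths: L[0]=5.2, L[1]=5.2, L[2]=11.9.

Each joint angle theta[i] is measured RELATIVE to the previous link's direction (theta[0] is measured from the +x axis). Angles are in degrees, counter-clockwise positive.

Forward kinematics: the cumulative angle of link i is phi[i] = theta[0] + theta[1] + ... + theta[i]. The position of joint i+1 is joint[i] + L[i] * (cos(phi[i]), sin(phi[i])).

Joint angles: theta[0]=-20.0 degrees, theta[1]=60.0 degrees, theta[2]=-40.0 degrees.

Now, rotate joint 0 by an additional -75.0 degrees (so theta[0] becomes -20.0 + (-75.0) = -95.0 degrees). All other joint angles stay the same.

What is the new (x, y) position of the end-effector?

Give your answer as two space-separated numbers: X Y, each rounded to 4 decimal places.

joint[0] = (0.0000, 0.0000)  (base)
link 0: phi[0] = -95 = -95 deg
  cos(-95 deg) = -0.0872, sin(-95 deg) = -0.9962
  joint[1] = (0.0000, 0.0000) + 5.2 * (-0.0872, -0.9962) = (0.0000 + -0.4532, 0.0000 + -5.1802) = (-0.4532, -5.1802)
link 1: phi[1] = -95 + 60 = -35 deg
  cos(-35 deg) = 0.8192, sin(-35 deg) = -0.5736
  joint[2] = (-0.4532, -5.1802) + 5.2 * (0.8192, -0.5736) = (-0.4532 + 4.2596, -5.1802 + -2.9826) = (3.8064, -8.1628)
link 2: phi[2] = -95 + 60 + -40 = -75 deg
  cos(-75 deg) = 0.2588, sin(-75 deg) = -0.9659
  joint[3] = (3.8064, -8.1628) + 11.9 * (0.2588, -0.9659) = (3.8064 + 3.0799, -8.1628 + -11.4945) = (6.8863, -19.6573)
End effector: (6.8863, -19.6573)

Answer: 6.8863 -19.6573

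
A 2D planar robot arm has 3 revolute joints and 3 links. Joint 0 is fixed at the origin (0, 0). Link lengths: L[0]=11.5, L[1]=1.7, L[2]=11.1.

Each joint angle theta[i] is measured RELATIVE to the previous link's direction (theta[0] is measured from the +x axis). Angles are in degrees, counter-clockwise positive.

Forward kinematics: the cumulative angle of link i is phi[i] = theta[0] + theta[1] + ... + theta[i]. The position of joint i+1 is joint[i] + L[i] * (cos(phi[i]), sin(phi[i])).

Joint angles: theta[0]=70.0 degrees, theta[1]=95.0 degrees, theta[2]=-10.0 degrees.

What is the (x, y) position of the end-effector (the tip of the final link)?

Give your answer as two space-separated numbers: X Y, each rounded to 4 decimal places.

joint[0] = (0.0000, 0.0000)  (base)
link 0: phi[0] = 70 = 70 deg
  cos(70 deg) = 0.3420, sin(70 deg) = 0.9397
  joint[1] = (0.0000, 0.0000) + 11.5 * (0.3420, 0.9397) = (0.0000 + 3.9332, 0.0000 + 10.8065) = (3.9332, 10.8065)
link 1: phi[1] = 70 + 95 = 165 deg
  cos(165 deg) = -0.9659, sin(165 deg) = 0.2588
  joint[2] = (3.9332, 10.8065) + 1.7 * (-0.9659, 0.2588) = (3.9332 + -1.6421, 10.8065 + 0.4400) = (2.2912, 11.2465)
link 2: phi[2] = 70 + 95 + -10 = 155 deg
  cos(155 deg) = -0.9063, sin(155 deg) = 0.4226
  joint[3] = (2.2912, 11.2465) + 11.1 * (-0.9063, 0.4226) = (2.2912 + -10.0600, 11.2465 + 4.6911) = (-7.7689, 15.9375)
End effector: (-7.7689, 15.9375)

Answer: -7.7689 15.9375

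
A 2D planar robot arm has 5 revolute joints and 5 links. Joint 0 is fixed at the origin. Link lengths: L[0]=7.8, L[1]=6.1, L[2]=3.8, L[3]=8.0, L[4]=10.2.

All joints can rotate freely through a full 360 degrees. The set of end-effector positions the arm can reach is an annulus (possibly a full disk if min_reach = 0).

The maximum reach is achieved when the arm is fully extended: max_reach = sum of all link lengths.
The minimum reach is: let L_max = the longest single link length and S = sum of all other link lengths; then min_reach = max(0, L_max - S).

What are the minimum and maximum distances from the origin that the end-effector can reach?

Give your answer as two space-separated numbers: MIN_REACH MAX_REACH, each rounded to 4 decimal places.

Link lengths: [7.8, 6.1, 3.8, 8.0, 10.2]
max_reach = 7.8 + 6.1 + 3.8 + 8 + 10.2 = 35.9
L_max = max([7.8, 6.1, 3.8, 8.0, 10.2]) = 10.2
S (sum of others) = 35.9 - 10.2 = 25.7
min_reach = max(0, 10.2 - 25.7) = max(0, -15.5) = 0

Answer: 0.0000 35.9000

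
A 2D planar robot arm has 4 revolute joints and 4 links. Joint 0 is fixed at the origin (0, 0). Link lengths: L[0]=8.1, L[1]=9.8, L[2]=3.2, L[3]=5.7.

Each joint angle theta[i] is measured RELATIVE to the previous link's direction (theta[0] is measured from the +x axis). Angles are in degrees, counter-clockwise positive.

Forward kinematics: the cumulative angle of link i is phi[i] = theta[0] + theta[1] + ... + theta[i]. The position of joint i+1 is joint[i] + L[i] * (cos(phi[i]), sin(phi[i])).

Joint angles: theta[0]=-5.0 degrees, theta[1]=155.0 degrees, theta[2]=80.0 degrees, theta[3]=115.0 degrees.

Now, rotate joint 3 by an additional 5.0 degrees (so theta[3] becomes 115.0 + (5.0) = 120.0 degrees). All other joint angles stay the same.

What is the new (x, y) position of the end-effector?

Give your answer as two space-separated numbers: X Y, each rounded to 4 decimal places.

joint[0] = (0.0000, 0.0000)  (base)
link 0: phi[0] = -5 = -5 deg
  cos(-5 deg) = 0.9962, sin(-5 deg) = -0.0872
  joint[1] = (0.0000, 0.0000) + 8.1 * (0.9962, -0.0872) = (0.0000 + 8.0692, 0.0000 + -0.7060) = (8.0692, -0.7060)
link 1: phi[1] = -5 + 155 = 150 deg
  cos(150 deg) = -0.8660, sin(150 deg) = 0.5000
  joint[2] = (8.0692, -0.7060) + 9.8 * (-0.8660, 0.5000) = (8.0692 + -8.4870, -0.7060 + 4.9000) = (-0.4179, 4.1940)
link 2: phi[2] = -5 + 155 + 80 = 230 deg
  cos(230 deg) = -0.6428, sin(230 deg) = -0.7660
  joint[3] = (-0.4179, 4.1940) + 3.2 * (-0.6428, -0.7660) = (-0.4179 + -2.0569, 4.1940 + -2.4513) = (-2.4748, 1.7427)
link 3: phi[3] = -5 + 155 + 80 + 120 = 350 deg
  cos(350 deg) = 0.9848, sin(350 deg) = -0.1736
  joint[4] = (-2.4748, 1.7427) + 5.7 * (0.9848, -0.1736) = (-2.4748 + 5.6134, 1.7427 + -0.9898) = (3.1386, 0.7529)
End effector: (3.1386, 0.7529)

Answer: 3.1386 0.7529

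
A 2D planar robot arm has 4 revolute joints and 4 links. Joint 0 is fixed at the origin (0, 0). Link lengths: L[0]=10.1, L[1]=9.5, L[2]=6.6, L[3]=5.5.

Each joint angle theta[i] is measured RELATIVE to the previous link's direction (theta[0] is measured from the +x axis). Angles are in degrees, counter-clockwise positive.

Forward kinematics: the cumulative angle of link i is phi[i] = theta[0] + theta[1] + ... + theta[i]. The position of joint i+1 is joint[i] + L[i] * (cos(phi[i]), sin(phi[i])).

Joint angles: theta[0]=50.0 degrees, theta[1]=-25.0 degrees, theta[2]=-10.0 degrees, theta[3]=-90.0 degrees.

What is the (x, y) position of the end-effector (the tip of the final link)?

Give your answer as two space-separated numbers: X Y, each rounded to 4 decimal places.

Answer: 22.9007 8.1475

Derivation:
joint[0] = (0.0000, 0.0000)  (base)
link 0: phi[0] = 50 = 50 deg
  cos(50 deg) = 0.6428, sin(50 deg) = 0.7660
  joint[1] = (0.0000, 0.0000) + 10.1 * (0.6428, 0.7660) = (0.0000 + 6.4922, 0.0000 + 7.7370) = (6.4922, 7.7370)
link 1: phi[1] = 50 + -25 = 25 deg
  cos(25 deg) = 0.9063, sin(25 deg) = 0.4226
  joint[2] = (6.4922, 7.7370) + 9.5 * (0.9063, 0.4226) = (6.4922 + 8.6099, 7.7370 + 4.0149) = (15.1021, 11.7519)
link 2: phi[2] = 50 + -25 + -10 = 15 deg
  cos(15 deg) = 0.9659, sin(15 deg) = 0.2588
  joint[3] = (15.1021, 11.7519) + 6.6 * (0.9659, 0.2588) = (15.1021 + 6.3751, 11.7519 + 1.7082) = (21.4772, 13.4601)
link 3: phi[3] = 50 + -25 + -10 + -90 = -75 deg
  cos(-75 deg) = 0.2588, sin(-75 deg) = -0.9659
  joint[4] = (21.4772, 13.4601) + 5.5 * (0.2588, -0.9659) = (21.4772 + 1.4235, 13.4601 + -5.3126) = (22.9007, 8.1475)
End effector: (22.9007, 8.1475)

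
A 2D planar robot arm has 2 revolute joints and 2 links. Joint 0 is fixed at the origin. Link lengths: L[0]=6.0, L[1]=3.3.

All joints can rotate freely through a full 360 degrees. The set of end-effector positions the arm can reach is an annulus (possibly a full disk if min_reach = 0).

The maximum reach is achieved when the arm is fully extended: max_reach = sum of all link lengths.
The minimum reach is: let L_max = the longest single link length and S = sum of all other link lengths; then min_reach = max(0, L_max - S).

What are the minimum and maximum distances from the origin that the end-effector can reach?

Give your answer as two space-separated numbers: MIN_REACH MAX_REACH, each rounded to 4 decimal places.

Answer: 2.7000 9.3000

Derivation:
Link lengths: [6.0, 3.3]
max_reach = 6 + 3.3 = 9.3
L_max = max([6.0, 3.3]) = 6
S (sum of others) = 9.3 - 6 = 3.3
min_reach = max(0, 6 - 3.3) = max(0, 2.7) = 2.7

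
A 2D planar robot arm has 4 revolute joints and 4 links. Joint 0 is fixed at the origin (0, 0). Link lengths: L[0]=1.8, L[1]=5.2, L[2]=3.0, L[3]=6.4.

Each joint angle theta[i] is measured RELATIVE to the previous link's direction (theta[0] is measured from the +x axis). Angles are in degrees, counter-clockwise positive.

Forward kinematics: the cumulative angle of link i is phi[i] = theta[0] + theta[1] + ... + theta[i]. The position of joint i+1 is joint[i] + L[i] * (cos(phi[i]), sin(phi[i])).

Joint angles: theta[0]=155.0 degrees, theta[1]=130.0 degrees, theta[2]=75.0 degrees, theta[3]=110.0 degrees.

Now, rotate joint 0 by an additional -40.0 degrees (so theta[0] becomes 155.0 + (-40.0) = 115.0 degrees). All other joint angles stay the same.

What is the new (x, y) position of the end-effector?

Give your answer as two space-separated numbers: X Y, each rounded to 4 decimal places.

Answer: 1.5287 1.0042

Derivation:
joint[0] = (0.0000, 0.0000)  (base)
link 0: phi[0] = 115 = 115 deg
  cos(115 deg) = -0.4226, sin(115 deg) = 0.9063
  joint[1] = (0.0000, 0.0000) + 1.8 * (-0.4226, 0.9063) = (0.0000 + -0.7607, 0.0000 + 1.6314) = (-0.7607, 1.6314)
link 1: phi[1] = 115 + 130 = 245 deg
  cos(245 deg) = -0.4226, sin(245 deg) = -0.9063
  joint[2] = (-0.7607, 1.6314) + 5.2 * (-0.4226, -0.9063) = (-0.7607 + -2.1976, 1.6314 + -4.7128) = (-2.9583, -3.0814)
link 2: phi[2] = 115 + 130 + 75 = 320 deg
  cos(320 deg) = 0.7660, sin(320 deg) = -0.6428
  joint[3] = (-2.9583, -3.0814) + 3 * (0.7660, -0.6428) = (-2.9583 + 2.2981, -3.0814 + -1.9284) = (-0.6602, -5.0098)
link 3: phi[3] = 115 + 130 + 75 + 110 = 430 deg
  cos(430 deg) = 0.3420, sin(430 deg) = 0.9397
  joint[4] = (-0.6602, -5.0098) + 6.4 * (0.3420, 0.9397) = (-0.6602 + 2.1889, -5.0098 + 6.0140) = (1.5287, 1.0042)
End effector: (1.5287, 1.0042)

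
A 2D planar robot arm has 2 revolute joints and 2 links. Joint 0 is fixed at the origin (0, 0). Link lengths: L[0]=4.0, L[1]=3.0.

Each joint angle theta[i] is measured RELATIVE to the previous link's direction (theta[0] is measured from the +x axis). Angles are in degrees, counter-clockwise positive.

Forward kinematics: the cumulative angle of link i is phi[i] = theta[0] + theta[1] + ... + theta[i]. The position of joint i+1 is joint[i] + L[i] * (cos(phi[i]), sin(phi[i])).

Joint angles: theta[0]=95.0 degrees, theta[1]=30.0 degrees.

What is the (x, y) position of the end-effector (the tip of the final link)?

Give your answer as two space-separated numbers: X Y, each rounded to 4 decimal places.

Answer: -2.0694 6.4422

Derivation:
joint[0] = (0.0000, 0.0000)  (base)
link 0: phi[0] = 95 = 95 deg
  cos(95 deg) = -0.0872, sin(95 deg) = 0.9962
  joint[1] = (0.0000, 0.0000) + 4 * (-0.0872, 0.9962) = (0.0000 + -0.3486, 0.0000 + 3.9848) = (-0.3486, 3.9848)
link 1: phi[1] = 95 + 30 = 125 deg
  cos(125 deg) = -0.5736, sin(125 deg) = 0.8192
  joint[2] = (-0.3486, 3.9848) + 3 * (-0.5736, 0.8192) = (-0.3486 + -1.7207, 3.9848 + 2.4575) = (-2.0694, 6.4422)
End effector: (-2.0694, 6.4422)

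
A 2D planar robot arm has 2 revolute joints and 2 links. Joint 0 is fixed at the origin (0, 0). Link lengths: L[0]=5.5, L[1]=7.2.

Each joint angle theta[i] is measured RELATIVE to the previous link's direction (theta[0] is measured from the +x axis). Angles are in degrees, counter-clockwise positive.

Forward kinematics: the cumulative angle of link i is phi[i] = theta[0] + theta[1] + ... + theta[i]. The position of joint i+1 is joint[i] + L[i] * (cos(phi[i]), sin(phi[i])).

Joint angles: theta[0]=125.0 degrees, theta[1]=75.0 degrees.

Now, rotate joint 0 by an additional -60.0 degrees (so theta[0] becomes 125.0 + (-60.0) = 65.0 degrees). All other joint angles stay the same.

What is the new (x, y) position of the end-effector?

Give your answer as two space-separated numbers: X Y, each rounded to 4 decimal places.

Answer: -3.1911 9.6128

Derivation:
joint[0] = (0.0000, 0.0000)  (base)
link 0: phi[0] = 65 = 65 deg
  cos(65 deg) = 0.4226, sin(65 deg) = 0.9063
  joint[1] = (0.0000, 0.0000) + 5.5 * (0.4226, 0.9063) = (0.0000 + 2.3244, 0.0000 + 4.9847) = (2.3244, 4.9847)
link 1: phi[1] = 65 + 75 = 140 deg
  cos(140 deg) = -0.7660, sin(140 deg) = 0.6428
  joint[2] = (2.3244, 4.9847) + 7.2 * (-0.7660, 0.6428) = (2.3244 + -5.5155, 4.9847 + 4.6281) = (-3.1911, 9.6128)
End effector: (-3.1911, 9.6128)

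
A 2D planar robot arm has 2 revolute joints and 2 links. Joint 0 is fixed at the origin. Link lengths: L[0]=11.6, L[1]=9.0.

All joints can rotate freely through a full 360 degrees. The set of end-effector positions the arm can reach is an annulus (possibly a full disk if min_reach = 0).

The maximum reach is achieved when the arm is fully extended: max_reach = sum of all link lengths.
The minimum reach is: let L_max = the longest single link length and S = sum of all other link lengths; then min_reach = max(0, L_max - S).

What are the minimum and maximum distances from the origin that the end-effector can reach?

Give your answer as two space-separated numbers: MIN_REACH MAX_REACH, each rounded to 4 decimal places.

Answer: 2.6000 20.6000

Derivation:
Link lengths: [11.6, 9.0]
max_reach = 11.6 + 9 = 20.6
L_max = max([11.6, 9.0]) = 11.6
S (sum of others) = 20.6 - 11.6 = 9
min_reach = max(0, 11.6 - 9) = max(0, 2.6) = 2.6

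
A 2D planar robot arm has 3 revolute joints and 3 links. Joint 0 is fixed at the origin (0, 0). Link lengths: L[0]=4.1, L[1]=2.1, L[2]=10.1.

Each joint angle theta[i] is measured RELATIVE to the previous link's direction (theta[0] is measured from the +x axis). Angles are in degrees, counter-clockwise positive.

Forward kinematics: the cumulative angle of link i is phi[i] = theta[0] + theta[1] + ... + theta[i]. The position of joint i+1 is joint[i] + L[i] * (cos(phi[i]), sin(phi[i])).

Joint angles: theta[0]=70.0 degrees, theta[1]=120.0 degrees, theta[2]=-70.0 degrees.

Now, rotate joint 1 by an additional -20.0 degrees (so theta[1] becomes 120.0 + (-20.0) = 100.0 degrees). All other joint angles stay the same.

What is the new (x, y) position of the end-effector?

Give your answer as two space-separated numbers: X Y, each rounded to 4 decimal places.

joint[0] = (0.0000, 0.0000)  (base)
link 0: phi[0] = 70 = 70 deg
  cos(70 deg) = 0.3420, sin(70 deg) = 0.9397
  joint[1] = (0.0000, 0.0000) + 4.1 * (0.3420, 0.9397) = (0.0000 + 1.4023, 0.0000 + 3.8527) = (1.4023, 3.8527)
link 1: phi[1] = 70 + 100 = 170 deg
  cos(170 deg) = -0.9848, sin(170 deg) = 0.1736
  joint[2] = (1.4023, 3.8527) + 2.1 * (-0.9848, 0.1736) = (1.4023 + -2.0681, 3.8527 + 0.3647) = (-0.6658, 4.2174)
link 2: phi[2] = 70 + 100 + -70 = 100 deg
  cos(100 deg) = -0.1736, sin(100 deg) = 0.9848
  joint[3] = (-0.6658, 4.2174) + 10.1 * (-0.1736, 0.9848) = (-0.6658 + -1.7538, 4.2174 + 9.9466) = (-2.4197, 14.1640)
End effector: (-2.4197, 14.1640)

Answer: -2.4197 14.1640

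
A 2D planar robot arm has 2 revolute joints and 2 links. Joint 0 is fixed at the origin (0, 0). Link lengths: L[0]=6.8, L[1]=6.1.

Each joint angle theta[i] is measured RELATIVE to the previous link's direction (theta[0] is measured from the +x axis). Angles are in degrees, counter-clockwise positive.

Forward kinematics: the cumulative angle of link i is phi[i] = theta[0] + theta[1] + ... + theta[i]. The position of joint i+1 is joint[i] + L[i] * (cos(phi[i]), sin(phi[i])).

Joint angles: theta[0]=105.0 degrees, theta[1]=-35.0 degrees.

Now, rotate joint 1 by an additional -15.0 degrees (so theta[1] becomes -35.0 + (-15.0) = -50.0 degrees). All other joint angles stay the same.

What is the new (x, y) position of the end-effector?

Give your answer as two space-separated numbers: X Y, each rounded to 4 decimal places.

joint[0] = (0.0000, 0.0000)  (base)
link 0: phi[0] = 105 = 105 deg
  cos(105 deg) = -0.2588, sin(105 deg) = 0.9659
  joint[1] = (0.0000, 0.0000) + 6.8 * (-0.2588, 0.9659) = (0.0000 + -1.7600, 0.0000 + 6.5683) = (-1.7600, 6.5683)
link 1: phi[1] = 105 + -50 = 55 deg
  cos(55 deg) = 0.5736, sin(55 deg) = 0.8192
  joint[2] = (-1.7600, 6.5683) + 6.1 * (0.5736, 0.8192) = (-1.7600 + 3.4988, 6.5683 + 4.9968) = (1.7388, 11.5651)
End effector: (1.7388, 11.5651)

Answer: 1.7388 11.5651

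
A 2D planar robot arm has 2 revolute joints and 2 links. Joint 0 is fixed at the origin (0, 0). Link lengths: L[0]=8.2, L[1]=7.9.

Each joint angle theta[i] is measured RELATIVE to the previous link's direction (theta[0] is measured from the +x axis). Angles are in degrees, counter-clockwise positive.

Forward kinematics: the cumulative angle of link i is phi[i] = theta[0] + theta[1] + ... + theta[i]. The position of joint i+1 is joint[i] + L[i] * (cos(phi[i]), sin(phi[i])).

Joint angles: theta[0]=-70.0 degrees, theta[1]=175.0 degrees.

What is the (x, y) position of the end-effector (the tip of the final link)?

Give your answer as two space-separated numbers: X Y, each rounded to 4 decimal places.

Answer: 0.7599 -0.0747

Derivation:
joint[0] = (0.0000, 0.0000)  (base)
link 0: phi[0] = -70 = -70 deg
  cos(-70 deg) = 0.3420, sin(-70 deg) = -0.9397
  joint[1] = (0.0000, 0.0000) + 8.2 * (0.3420, -0.9397) = (0.0000 + 2.8046, 0.0000 + -7.7055) = (2.8046, -7.7055)
link 1: phi[1] = -70 + 175 = 105 deg
  cos(105 deg) = -0.2588, sin(105 deg) = 0.9659
  joint[2] = (2.8046, -7.7055) + 7.9 * (-0.2588, 0.9659) = (2.8046 + -2.0447, -7.7055 + 7.6308) = (0.7599, -0.0747)
End effector: (0.7599, -0.0747)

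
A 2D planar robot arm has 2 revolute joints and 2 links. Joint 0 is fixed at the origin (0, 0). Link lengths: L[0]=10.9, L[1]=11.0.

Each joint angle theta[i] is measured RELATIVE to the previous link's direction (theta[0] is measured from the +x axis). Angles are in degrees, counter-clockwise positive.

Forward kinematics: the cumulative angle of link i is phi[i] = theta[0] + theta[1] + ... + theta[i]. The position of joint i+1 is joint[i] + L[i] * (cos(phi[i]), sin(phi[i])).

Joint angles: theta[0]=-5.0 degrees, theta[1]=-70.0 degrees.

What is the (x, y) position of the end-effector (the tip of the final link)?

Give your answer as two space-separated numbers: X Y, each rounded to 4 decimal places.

joint[0] = (0.0000, 0.0000)  (base)
link 0: phi[0] = -5 = -5 deg
  cos(-5 deg) = 0.9962, sin(-5 deg) = -0.0872
  joint[1] = (0.0000, 0.0000) + 10.9 * (0.9962, -0.0872) = (0.0000 + 10.8585, 0.0000 + -0.9500) = (10.8585, -0.9500)
link 1: phi[1] = -5 + -70 = -75 deg
  cos(-75 deg) = 0.2588, sin(-75 deg) = -0.9659
  joint[2] = (10.8585, -0.9500) + 11 * (0.2588, -0.9659) = (10.8585 + 2.8470, -0.9500 + -10.6252) = (13.7055, -11.5752)
End effector: (13.7055, -11.5752)

Answer: 13.7055 -11.5752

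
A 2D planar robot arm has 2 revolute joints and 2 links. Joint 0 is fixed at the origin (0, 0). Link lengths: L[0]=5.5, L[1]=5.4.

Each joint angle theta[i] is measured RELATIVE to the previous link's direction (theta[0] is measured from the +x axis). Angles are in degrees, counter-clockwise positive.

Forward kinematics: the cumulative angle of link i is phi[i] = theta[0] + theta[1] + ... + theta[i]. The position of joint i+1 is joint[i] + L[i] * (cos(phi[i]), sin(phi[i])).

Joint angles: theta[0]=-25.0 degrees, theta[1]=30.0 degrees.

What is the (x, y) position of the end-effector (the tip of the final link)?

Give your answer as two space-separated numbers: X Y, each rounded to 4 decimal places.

Answer: 10.3641 -1.8538

Derivation:
joint[0] = (0.0000, 0.0000)  (base)
link 0: phi[0] = -25 = -25 deg
  cos(-25 deg) = 0.9063, sin(-25 deg) = -0.4226
  joint[1] = (0.0000, 0.0000) + 5.5 * (0.9063, -0.4226) = (0.0000 + 4.9847, 0.0000 + -2.3244) = (4.9847, -2.3244)
link 1: phi[1] = -25 + 30 = 5 deg
  cos(5 deg) = 0.9962, sin(5 deg) = 0.0872
  joint[2] = (4.9847, -2.3244) + 5.4 * (0.9962, 0.0872) = (4.9847 + 5.3795, -2.3244 + 0.4706) = (10.3641, -1.8538)
End effector: (10.3641, -1.8538)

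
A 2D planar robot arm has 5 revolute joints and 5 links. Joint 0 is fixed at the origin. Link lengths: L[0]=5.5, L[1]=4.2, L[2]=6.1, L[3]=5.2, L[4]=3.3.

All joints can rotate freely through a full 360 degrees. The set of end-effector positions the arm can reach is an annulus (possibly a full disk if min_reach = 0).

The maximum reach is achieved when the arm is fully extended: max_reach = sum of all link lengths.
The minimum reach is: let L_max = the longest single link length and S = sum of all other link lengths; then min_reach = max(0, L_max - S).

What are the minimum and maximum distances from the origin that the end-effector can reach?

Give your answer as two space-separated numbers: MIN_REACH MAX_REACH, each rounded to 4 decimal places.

Link lengths: [5.5, 4.2, 6.1, 5.2, 3.3]
max_reach = 5.5 + 4.2 + 6.1 + 5.2 + 3.3 = 24.3
L_max = max([5.5, 4.2, 6.1, 5.2, 3.3]) = 6.1
S (sum of others) = 24.3 - 6.1 = 18.2
min_reach = max(0, 6.1 - 18.2) = max(0, -12.1) = 0

Answer: 0.0000 24.3000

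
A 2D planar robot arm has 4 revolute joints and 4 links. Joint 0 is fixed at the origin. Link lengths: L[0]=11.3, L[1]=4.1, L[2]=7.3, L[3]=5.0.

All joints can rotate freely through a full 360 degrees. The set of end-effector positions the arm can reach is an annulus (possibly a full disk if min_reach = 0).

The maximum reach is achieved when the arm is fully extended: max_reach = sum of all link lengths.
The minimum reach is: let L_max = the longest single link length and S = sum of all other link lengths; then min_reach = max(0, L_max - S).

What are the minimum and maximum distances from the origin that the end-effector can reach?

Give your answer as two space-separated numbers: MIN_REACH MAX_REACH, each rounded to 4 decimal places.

Answer: 0.0000 27.7000

Derivation:
Link lengths: [11.3, 4.1, 7.3, 5.0]
max_reach = 11.3 + 4.1 + 7.3 + 5 = 27.7
L_max = max([11.3, 4.1, 7.3, 5.0]) = 11.3
S (sum of others) = 27.7 - 11.3 = 16.4
min_reach = max(0, 11.3 - 16.4) = max(0, -5.1) = 0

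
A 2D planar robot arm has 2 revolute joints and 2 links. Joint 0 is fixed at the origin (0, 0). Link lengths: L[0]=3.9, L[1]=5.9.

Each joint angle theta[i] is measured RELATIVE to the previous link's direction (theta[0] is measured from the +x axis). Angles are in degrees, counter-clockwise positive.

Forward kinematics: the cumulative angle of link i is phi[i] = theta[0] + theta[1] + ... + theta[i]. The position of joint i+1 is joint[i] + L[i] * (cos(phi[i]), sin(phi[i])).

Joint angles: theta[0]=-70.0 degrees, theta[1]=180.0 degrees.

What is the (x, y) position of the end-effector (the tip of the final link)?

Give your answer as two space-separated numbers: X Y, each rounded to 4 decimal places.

joint[0] = (0.0000, 0.0000)  (base)
link 0: phi[0] = -70 = -70 deg
  cos(-70 deg) = 0.3420, sin(-70 deg) = -0.9397
  joint[1] = (0.0000, 0.0000) + 3.9 * (0.3420, -0.9397) = (0.0000 + 1.3339, 0.0000 + -3.6648) = (1.3339, -3.6648)
link 1: phi[1] = -70 + 180 = 110 deg
  cos(110 deg) = -0.3420, sin(110 deg) = 0.9397
  joint[2] = (1.3339, -3.6648) + 5.9 * (-0.3420, 0.9397) = (1.3339 + -2.0179, -3.6648 + 5.5442) = (-0.6840, 1.8794)
End effector: (-0.6840, 1.8794)

Answer: -0.6840 1.8794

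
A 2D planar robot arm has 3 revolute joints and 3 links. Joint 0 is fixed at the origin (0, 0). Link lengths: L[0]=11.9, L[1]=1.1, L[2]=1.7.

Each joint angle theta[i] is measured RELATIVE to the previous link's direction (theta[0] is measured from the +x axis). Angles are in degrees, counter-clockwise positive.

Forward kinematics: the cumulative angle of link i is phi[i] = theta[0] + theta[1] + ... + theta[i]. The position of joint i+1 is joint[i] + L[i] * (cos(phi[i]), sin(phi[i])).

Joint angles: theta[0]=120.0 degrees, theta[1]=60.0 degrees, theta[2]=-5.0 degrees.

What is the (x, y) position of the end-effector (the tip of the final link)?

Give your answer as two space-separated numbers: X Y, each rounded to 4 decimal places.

joint[0] = (0.0000, 0.0000)  (base)
link 0: phi[0] = 120 = 120 deg
  cos(120 deg) = -0.5000, sin(120 deg) = 0.8660
  joint[1] = (0.0000, 0.0000) + 11.9 * (-0.5000, 0.8660) = (0.0000 + -5.9500, 0.0000 + 10.3057) = (-5.9500, 10.3057)
link 1: phi[1] = 120 + 60 = 180 deg
  cos(180 deg) = -1.0000, sin(180 deg) = 0.0000
  joint[2] = (-5.9500, 10.3057) + 1.1 * (-1.0000, 0.0000) = (-5.9500 + -1.1000, 10.3057 + 0.0000) = (-7.0500, 10.3057)
link 2: phi[2] = 120 + 60 + -5 = 175 deg
  cos(175 deg) = -0.9962, sin(175 deg) = 0.0872
  joint[3] = (-7.0500, 10.3057) + 1.7 * (-0.9962, 0.0872) = (-7.0500 + -1.6935, 10.3057 + 0.1482) = (-8.7435, 10.4539)
End effector: (-8.7435, 10.4539)

Answer: -8.7435 10.4539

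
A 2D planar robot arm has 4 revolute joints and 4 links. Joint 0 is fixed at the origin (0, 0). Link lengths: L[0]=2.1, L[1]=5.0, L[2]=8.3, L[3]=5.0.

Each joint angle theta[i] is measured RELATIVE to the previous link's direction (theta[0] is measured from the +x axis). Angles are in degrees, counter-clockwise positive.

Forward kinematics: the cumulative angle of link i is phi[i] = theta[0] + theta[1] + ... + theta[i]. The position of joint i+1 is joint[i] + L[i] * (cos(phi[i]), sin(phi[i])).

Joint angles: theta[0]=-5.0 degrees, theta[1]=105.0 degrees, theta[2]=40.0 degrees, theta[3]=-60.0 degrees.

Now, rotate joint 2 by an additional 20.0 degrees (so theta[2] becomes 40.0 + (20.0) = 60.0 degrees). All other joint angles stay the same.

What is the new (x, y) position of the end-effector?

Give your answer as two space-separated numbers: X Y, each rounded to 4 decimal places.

joint[0] = (0.0000, 0.0000)  (base)
link 0: phi[0] = -5 = -5 deg
  cos(-5 deg) = 0.9962, sin(-5 deg) = -0.0872
  joint[1] = (0.0000, 0.0000) + 2.1 * (0.9962, -0.0872) = (0.0000 + 2.0920, 0.0000 + -0.1830) = (2.0920, -0.1830)
link 1: phi[1] = -5 + 105 = 100 deg
  cos(100 deg) = -0.1736, sin(100 deg) = 0.9848
  joint[2] = (2.0920, -0.1830) + 5 * (-0.1736, 0.9848) = (2.0920 + -0.8682, -0.1830 + 4.9240) = (1.2238, 4.7410)
link 2: phi[2] = -5 + 105 + 60 = 160 deg
  cos(160 deg) = -0.9397, sin(160 deg) = 0.3420
  joint[3] = (1.2238, 4.7410) + 8.3 * (-0.9397, 0.3420) = (1.2238 + -7.7994, 4.7410 + 2.8388) = (-6.5757, 7.5798)
link 3: phi[3] = -5 + 105 + 60 + -60 = 100 deg
  cos(100 deg) = -0.1736, sin(100 deg) = 0.9848
  joint[4] = (-6.5757, 7.5798) + 5 * (-0.1736, 0.9848) = (-6.5757 + -0.8682, 7.5798 + 4.9240) = (-7.4439, 12.5038)
End effector: (-7.4439, 12.5038)

Answer: -7.4439 12.5038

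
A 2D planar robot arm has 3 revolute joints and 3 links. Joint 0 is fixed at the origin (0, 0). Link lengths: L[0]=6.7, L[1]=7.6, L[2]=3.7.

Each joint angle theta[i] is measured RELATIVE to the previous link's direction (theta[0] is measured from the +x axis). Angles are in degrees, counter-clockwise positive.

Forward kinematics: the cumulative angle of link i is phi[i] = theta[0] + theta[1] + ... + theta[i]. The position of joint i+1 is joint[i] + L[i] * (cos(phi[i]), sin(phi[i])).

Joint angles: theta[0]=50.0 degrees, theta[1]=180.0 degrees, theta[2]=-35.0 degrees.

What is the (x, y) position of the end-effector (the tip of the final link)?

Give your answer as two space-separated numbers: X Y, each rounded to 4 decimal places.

joint[0] = (0.0000, 0.0000)  (base)
link 0: phi[0] = 50 = 50 deg
  cos(50 deg) = 0.6428, sin(50 deg) = 0.7660
  joint[1] = (0.0000, 0.0000) + 6.7 * (0.6428, 0.7660) = (0.0000 + 4.3067, 0.0000 + 5.1325) = (4.3067, 5.1325)
link 1: phi[1] = 50 + 180 = 230 deg
  cos(230 deg) = -0.6428, sin(230 deg) = -0.7660
  joint[2] = (4.3067, 5.1325) + 7.6 * (-0.6428, -0.7660) = (4.3067 + -4.8852, 5.1325 + -5.8219) = (-0.5785, -0.6894)
link 2: phi[2] = 50 + 180 + -35 = 195 deg
  cos(195 deg) = -0.9659, sin(195 deg) = -0.2588
  joint[3] = (-0.5785, -0.6894) + 3.7 * (-0.9659, -0.2588) = (-0.5785 + -3.5739, -0.6894 + -0.9576) = (-4.1524, -1.6471)
End effector: (-4.1524, -1.6471)

Answer: -4.1524 -1.6471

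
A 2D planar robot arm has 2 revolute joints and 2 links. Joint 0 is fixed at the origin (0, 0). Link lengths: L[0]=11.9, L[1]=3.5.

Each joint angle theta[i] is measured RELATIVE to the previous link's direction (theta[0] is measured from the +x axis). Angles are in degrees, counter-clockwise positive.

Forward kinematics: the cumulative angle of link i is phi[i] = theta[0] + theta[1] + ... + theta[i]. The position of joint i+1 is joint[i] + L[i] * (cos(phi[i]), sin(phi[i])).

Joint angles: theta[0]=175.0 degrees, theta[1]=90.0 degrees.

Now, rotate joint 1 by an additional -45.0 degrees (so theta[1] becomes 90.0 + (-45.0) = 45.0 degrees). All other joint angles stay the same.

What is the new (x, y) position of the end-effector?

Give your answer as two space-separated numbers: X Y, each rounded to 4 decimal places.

Answer: -14.5359 -1.2126

Derivation:
joint[0] = (0.0000, 0.0000)  (base)
link 0: phi[0] = 175 = 175 deg
  cos(175 deg) = -0.9962, sin(175 deg) = 0.0872
  joint[1] = (0.0000, 0.0000) + 11.9 * (-0.9962, 0.0872) = (0.0000 + -11.8547, 0.0000 + 1.0372) = (-11.8547, 1.0372)
link 1: phi[1] = 175 + 45 = 220 deg
  cos(220 deg) = -0.7660, sin(220 deg) = -0.6428
  joint[2] = (-11.8547, 1.0372) + 3.5 * (-0.7660, -0.6428) = (-11.8547 + -2.6812, 1.0372 + -2.2498) = (-14.5359, -1.2126)
End effector: (-14.5359, -1.2126)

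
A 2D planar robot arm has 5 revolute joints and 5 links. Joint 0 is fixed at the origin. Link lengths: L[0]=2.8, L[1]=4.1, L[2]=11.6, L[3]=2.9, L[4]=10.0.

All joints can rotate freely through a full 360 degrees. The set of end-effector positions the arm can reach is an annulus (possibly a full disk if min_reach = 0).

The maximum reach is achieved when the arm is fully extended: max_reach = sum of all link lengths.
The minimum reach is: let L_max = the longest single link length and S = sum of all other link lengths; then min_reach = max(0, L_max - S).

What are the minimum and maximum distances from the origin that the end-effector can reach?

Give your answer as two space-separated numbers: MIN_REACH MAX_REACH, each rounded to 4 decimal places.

Link lengths: [2.8, 4.1, 11.6, 2.9, 10.0]
max_reach = 2.8 + 4.1 + 11.6 + 2.9 + 10 = 31.4
L_max = max([2.8, 4.1, 11.6, 2.9, 10.0]) = 11.6
S (sum of others) = 31.4 - 11.6 = 19.8
min_reach = max(0, 11.6 - 19.8) = max(0, -8.2) = 0

Answer: 0.0000 31.4000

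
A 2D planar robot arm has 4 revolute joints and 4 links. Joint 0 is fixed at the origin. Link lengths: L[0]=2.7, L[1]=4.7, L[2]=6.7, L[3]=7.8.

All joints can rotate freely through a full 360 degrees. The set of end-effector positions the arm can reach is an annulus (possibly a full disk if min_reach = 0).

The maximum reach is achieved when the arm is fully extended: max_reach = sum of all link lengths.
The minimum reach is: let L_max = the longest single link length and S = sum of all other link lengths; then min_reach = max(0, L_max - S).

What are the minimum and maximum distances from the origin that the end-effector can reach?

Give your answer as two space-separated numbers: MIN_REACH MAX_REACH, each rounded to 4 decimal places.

Link lengths: [2.7, 4.7, 6.7, 7.8]
max_reach = 2.7 + 4.7 + 6.7 + 7.8 = 21.9
L_max = max([2.7, 4.7, 6.7, 7.8]) = 7.8
S (sum of others) = 21.9 - 7.8 = 14.1
min_reach = max(0, 7.8 - 14.1) = max(0, -6.3) = 0

Answer: 0.0000 21.9000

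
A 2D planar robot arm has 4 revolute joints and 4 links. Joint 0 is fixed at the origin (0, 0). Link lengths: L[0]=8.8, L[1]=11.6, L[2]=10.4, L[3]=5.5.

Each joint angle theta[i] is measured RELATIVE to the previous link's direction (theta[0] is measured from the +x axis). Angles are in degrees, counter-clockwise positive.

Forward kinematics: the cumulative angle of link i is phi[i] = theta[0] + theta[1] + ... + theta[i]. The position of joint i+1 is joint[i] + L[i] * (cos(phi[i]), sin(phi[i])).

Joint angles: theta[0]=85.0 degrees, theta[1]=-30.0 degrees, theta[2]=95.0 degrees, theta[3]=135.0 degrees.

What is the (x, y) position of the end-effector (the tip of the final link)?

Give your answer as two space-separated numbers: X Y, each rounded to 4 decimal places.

joint[0] = (0.0000, 0.0000)  (base)
link 0: phi[0] = 85 = 85 deg
  cos(85 deg) = 0.0872, sin(85 deg) = 0.9962
  joint[1] = (0.0000, 0.0000) + 8.8 * (0.0872, 0.9962) = (0.0000 + 0.7670, 0.0000 + 8.7665) = (0.7670, 8.7665)
link 1: phi[1] = 85 + -30 = 55 deg
  cos(55 deg) = 0.5736, sin(55 deg) = 0.8192
  joint[2] = (0.7670, 8.7665) + 11.6 * (0.5736, 0.8192) = (0.7670 + 6.6535, 8.7665 + 9.5022) = (7.4205, 18.2687)
link 2: phi[2] = 85 + -30 + 95 = 150 deg
  cos(150 deg) = -0.8660, sin(150 deg) = 0.5000
  joint[3] = (7.4205, 18.2687) + 10.4 * (-0.8660, 0.5000) = (7.4205 + -9.0067, 18.2687 + 5.2000) = (-1.5862, 23.4687)
link 3: phi[3] = 85 + -30 + 95 + 135 = 285 deg
  cos(285 deg) = 0.2588, sin(285 deg) = -0.9659
  joint[4] = (-1.5862, 23.4687) + 5.5 * (0.2588, -0.9659) = (-1.5862 + 1.4235, 23.4687 + -5.3126) = (-0.1627, 18.1561)
End effector: (-0.1627, 18.1561)

Answer: -0.1627 18.1561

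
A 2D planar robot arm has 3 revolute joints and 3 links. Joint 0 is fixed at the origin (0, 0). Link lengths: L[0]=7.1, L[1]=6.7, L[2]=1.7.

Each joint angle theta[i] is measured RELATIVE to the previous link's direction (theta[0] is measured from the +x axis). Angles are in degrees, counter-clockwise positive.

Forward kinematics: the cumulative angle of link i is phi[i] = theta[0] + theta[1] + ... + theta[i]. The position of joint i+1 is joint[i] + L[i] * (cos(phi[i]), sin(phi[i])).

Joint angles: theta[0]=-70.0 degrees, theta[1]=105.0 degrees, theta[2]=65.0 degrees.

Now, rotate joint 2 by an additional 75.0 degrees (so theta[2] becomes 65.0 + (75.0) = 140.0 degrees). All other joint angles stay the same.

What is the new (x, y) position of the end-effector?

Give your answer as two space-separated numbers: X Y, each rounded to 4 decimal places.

joint[0] = (0.0000, 0.0000)  (base)
link 0: phi[0] = -70 = -70 deg
  cos(-70 deg) = 0.3420, sin(-70 deg) = -0.9397
  joint[1] = (0.0000, 0.0000) + 7.1 * (0.3420, -0.9397) = (0.0000 + 2.4283, 0.0000 + -6.6718) = (2.4283, -6.6718)
link 1: phi[1] = -70 + 105 = 35 deg
  cos(35 deg) = 0.8192, sin(35 deg) = 0.5736
  joint[2] = (2.4283, -6.6718) + 6.7 * (0.8192, 0.5736) = (2.4283 + 5.4883, -6.6718 + 3.8430) = (7.9167, -2.8289)
link 2: phi[2] = -70 + 105 + 140 = 175 deg
  cos(175 deg) = -0.9962, sin(175 deg) = 0.0872
  joint[3] = (7.9167, -2.8289) + 1.7 * (-0.9962, 0.0872) = (7.9167 + -1.6935, -2.8289 + 0.1482) = (6.2231, -2.6807)
End effector: (6.2231, -2.6807)

Answer: 6.2231 -2.6807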